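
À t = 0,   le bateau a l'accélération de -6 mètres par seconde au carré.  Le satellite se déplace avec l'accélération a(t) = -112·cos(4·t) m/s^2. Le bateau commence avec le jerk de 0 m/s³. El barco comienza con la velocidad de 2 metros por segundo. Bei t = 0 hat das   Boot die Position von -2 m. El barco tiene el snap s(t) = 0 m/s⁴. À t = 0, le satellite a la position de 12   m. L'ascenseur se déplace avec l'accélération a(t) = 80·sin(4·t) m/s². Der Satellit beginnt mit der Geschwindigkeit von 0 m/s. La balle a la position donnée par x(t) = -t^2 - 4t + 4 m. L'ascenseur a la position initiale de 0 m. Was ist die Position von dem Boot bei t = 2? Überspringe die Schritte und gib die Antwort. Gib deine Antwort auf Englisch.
x(2) = -10.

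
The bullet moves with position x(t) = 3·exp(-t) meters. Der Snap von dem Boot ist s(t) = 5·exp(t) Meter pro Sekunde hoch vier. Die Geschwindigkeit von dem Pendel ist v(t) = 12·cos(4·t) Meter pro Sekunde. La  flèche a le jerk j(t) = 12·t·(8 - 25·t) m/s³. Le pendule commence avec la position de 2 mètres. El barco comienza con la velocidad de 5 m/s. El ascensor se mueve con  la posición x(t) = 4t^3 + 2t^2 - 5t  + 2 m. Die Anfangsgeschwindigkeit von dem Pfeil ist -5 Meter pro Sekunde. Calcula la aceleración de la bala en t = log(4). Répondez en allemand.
Ausgehend von der Position x(t) = 3·exp(-t), nehmen wir 2 Ableitungen. Durch Ableiten von der Position erhalten wir die Geschwindigkeit: v(t) = -3·exp(-t). Mit d/dt von v(t) finden wir a(t) = 3·exp(-t). Mit a(t) = 3·exp(-t) und Einsetzen von t = log(4), finden wir a = 3/4.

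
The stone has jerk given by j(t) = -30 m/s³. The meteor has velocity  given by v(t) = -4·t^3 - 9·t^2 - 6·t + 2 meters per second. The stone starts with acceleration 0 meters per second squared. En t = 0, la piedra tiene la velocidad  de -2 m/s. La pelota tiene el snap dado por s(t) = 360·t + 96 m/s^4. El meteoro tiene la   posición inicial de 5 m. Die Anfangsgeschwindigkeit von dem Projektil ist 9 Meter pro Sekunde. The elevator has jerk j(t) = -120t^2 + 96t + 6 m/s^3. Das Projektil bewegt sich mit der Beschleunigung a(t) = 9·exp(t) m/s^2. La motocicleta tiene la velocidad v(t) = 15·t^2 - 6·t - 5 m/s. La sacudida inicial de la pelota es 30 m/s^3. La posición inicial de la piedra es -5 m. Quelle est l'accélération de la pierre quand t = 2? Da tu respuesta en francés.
En partant du jerk j(t) = -30, nous prenons 1 primitive. La primitive du jerk, avec a(0) = 0, donne l'accélération: a(t) = -30·t. De l'équation de l'accélération a(t) = -30·t, nous substituons t = 2 pour obtenir a = -60.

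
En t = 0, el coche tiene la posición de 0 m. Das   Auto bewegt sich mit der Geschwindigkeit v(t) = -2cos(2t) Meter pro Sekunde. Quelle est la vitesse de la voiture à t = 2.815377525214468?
Nous avons la vitesse v(t) = -2·cos(2·t). En substituant t = 2.815377525214468: v(2.815377525214468) = -1.58922138151141.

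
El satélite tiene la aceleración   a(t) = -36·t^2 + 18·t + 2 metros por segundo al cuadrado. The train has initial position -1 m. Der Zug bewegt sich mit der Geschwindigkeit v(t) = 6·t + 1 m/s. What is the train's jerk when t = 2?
To solve this, we need to take 2 derivatives of our velocity equation v(t) = 6·t + 1. Differentiating velocity, we get acceleration: a(t) = 6. Differentiating acceleration, we get jerk: j(t) = 0. From the given jerk equation j(t) = 0, we substitute t = 2 to get j = 0.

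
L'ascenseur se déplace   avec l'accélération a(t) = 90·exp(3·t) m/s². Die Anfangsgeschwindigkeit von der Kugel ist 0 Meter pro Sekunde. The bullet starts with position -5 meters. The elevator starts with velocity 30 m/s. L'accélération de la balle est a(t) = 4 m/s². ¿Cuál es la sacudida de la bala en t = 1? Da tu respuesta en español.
Partiendo de la aceleración a(t) = 4, tomamos 1 derivada. La derivada de la aceleración da la sacudida: j(t) = 0. Usando j(t) = 0 y sustituyendo t = 1, encontramos j = 0.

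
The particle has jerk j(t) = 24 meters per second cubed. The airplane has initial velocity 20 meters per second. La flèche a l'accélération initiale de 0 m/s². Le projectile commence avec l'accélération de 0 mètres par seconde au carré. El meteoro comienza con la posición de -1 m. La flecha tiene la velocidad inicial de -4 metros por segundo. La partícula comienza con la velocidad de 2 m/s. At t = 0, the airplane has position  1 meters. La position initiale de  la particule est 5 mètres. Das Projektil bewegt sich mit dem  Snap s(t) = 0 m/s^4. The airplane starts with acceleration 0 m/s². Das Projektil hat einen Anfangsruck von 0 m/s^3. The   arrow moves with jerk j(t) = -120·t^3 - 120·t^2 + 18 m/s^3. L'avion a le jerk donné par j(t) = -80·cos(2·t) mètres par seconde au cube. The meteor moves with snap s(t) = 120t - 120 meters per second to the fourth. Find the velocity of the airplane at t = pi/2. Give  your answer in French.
Nous devons intégrer notre équation du jerk j(t) = -80·cos(2·t) 2 fois. La primitive du jerk, avec a(0) = 0, donne l'accélération: a(t) = -40·sin(2·t). En prenant ∫a(t)dt et en appliquant v(0) = 20, nous trouvons v(t) = 20·cos(2·t). Nous avons la vitesse v(t) = 20·cos(2·t). En substituant t = pi/2: v(pi/2) = -20.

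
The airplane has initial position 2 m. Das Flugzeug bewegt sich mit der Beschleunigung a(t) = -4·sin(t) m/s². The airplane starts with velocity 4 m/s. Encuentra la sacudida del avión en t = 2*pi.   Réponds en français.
Nous devons dériver notre équation de l'accélération a(t) = -4·sin(t) 1 fois. En dérivant l'accélération, nous obtenons le jerk: j(t) = -4·cos(t). En utilisant j(t) = -4·cos(t) et en substituant t = 2*pi, nous trouvons j = -4.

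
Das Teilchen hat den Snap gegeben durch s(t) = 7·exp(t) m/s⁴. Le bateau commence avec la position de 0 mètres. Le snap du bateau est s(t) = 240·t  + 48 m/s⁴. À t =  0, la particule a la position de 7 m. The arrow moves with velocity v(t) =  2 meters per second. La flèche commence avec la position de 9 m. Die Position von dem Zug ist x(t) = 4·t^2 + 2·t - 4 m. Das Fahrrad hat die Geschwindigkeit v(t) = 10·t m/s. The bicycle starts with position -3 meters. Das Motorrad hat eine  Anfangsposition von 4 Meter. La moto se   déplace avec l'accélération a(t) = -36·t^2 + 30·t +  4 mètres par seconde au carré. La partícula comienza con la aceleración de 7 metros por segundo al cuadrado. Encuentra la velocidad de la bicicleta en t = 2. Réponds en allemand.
Wir haben die Geschwindigkeit v(t) = 10·t. Durch Einsetzen von t = 2: v(2) = 20.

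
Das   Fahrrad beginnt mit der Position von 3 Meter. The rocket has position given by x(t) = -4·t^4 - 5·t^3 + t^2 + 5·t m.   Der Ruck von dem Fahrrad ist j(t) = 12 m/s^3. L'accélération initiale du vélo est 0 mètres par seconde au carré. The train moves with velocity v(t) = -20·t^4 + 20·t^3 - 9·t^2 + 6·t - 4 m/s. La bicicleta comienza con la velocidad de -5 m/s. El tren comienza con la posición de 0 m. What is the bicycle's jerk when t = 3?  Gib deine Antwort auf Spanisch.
Tenemos la sacudida j(t) = 12. Sustituyendo t = 3: j(3) = 12.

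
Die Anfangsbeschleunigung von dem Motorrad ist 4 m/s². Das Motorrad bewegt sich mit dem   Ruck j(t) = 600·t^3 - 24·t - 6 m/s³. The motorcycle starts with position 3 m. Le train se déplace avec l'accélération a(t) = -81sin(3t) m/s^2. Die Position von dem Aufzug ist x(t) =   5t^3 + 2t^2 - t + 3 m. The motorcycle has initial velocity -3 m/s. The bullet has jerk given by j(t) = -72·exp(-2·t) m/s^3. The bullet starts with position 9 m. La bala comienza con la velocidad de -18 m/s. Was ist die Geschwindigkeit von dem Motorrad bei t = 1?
Wir müssen das Integral unserer Gleichung für den Ruck j(t) = 600·t^3 - 24·t - 6 2-mal finden. Mit ∫j(t)dt und Anwendung von a(0) = 4, finden wir a(t) = 150·t^4 - 12·t^2 - 6·t + 4. Das Integral von der Beschleunigung ist die Geschwindigkeit. Mit v(0) = -3 erhalten wir v(t) = 30·t^5 - 4·t^3 - 3·t^2 + 4·t - 3. Wir haben die Geschwindigkeit v(t) = 30·t^5 - 4·t^3 - 3·t^2 + 4·t - 3. Durch Einsetzen von t = 1: v(1) = 24.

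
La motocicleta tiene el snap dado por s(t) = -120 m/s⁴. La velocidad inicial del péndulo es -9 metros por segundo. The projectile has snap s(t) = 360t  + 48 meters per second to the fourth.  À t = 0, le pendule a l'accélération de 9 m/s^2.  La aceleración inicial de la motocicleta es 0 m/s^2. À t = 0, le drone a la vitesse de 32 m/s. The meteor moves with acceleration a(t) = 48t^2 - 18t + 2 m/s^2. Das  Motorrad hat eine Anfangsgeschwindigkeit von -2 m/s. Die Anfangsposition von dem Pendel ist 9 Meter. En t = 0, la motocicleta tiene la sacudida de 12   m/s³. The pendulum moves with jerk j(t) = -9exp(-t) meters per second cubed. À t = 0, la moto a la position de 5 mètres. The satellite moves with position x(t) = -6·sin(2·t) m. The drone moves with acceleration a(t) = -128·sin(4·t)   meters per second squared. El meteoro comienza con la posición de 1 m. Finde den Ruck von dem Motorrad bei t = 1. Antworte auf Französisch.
Pour résoudre ceci, nous devons prendre 1 intégrale de notre équation du snap s(t) = -120. En intégrant le snap et en utilisant la condition initiale j(0) = 12, nous obtenons j(t) = 12 - 120·t. En utilisant j(t) = 12 - 120·t et en substituant t = 1, nous trouvons j = -108.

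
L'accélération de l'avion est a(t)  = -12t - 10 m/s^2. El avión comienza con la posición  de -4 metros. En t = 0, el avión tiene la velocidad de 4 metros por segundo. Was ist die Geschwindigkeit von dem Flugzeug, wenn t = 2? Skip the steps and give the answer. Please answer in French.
À t = 2, v = -40.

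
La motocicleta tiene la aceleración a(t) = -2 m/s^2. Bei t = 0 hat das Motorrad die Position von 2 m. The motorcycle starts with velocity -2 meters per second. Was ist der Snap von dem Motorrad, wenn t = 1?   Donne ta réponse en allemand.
Um dies zu lösen, müssen wir 2 Ableitungen unserer Gleichung für die Beschleunigung a(t) = -2 nehmen. Die Ableitung von der Beschleunigung ergibt den Ruck: j(t) = 0. Mit d/dt von j(t) finden wir s(t) = 0. Aus der Gleichung für den Snap s(t) = 0, setzen wir t = 1 ein und erhalten s = 0.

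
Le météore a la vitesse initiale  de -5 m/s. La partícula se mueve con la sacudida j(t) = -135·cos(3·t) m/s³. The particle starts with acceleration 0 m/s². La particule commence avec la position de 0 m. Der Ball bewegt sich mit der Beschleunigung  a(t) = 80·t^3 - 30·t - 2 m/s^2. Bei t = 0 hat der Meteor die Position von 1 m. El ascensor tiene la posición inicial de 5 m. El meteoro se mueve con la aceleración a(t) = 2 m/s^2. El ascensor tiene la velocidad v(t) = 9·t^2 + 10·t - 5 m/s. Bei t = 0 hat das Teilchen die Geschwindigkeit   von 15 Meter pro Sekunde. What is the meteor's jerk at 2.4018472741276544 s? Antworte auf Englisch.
To solve this, we need to take 1 derivative of our acceleration equation a(t) = 2. Differentiating acceleration, we get jerk: j(t) = 0. We have jerk j(t) = 0. Substituting t = 2.4018472741276544: j(2.4018472741276544) = 0.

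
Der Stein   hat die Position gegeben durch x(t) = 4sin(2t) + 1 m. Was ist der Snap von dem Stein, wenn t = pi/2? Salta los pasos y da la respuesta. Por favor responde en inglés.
s(pi/2) = 0.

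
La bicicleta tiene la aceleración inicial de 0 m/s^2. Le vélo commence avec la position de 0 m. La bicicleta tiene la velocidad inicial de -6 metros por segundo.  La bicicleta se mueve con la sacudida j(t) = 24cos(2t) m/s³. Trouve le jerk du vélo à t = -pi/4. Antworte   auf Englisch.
From the given jerk equation j(t) = 24·cos(2·t), we substitute t = -pi/4 to get j = 0.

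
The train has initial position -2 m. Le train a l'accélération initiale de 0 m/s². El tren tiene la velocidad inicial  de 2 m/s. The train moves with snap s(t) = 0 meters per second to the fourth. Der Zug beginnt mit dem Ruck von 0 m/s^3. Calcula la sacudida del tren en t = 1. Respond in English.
We need to integrate our snap equation s(t) = 0 1 time. The integral of snap, with j(0) = 0, gives jerk: j(t) = 0. We have jerk j(t) = 0. Substituting t = 1: j(1) = 0.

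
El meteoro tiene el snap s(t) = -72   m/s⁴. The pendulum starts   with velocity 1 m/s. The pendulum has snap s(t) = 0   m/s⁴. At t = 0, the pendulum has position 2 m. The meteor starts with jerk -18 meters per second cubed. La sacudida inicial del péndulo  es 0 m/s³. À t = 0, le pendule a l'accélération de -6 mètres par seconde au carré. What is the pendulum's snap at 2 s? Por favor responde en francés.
En utilisant s(t) = 0 et en substituant t = 2, nous trouvons s = 0.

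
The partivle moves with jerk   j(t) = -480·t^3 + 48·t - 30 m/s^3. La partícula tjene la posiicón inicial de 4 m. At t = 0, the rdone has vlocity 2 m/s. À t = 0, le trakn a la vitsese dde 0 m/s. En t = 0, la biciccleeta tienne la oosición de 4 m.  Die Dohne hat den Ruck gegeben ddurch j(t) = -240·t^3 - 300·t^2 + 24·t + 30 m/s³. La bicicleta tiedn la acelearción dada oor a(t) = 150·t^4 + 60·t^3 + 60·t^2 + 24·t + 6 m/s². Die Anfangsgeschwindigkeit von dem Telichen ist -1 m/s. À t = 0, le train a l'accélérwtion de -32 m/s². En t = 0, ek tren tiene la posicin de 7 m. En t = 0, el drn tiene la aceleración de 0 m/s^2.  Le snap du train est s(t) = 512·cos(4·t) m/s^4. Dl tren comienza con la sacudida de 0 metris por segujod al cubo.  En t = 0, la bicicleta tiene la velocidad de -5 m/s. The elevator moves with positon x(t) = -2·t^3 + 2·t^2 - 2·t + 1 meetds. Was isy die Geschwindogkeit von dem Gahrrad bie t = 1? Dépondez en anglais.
To find the answer, we compute 1 antiderivative of a(t) = 150·t^4 + 60·t^3 + 60·t^2 + 24·t + 6. The antiderivative of acceleration, with v(0) = -5, gives velocity: v(t) = 30·t^5 + 15·t^4 + 20·t^3 + 12·t^2 + 6·t - 5. From the given velocity equation v(t) = 30·t^5 + 15·t^4 + 20·t^3 + 12·t^2 + 6·t - 5, we substitute t = 1 to get v = 78.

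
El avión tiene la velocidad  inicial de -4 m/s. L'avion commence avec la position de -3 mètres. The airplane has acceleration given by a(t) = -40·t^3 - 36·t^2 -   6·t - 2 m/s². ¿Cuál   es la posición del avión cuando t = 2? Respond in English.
We need to integrate our acceleration equation a(t) = -40·t^3 - 36·t^2 - 6·t - 2 2 times. Finding the antiderivative of a(t) and using v(0) = -4: v(t) = -10·t^4 - 12·t^3 - 3·t^2 - 2·t - 4. The integral of velocity, with x(0) = -3, gives position: x(t) = -2·t^5 - 3·t^4 - t^3 - t^2 - 4·t - 3. We have position x(t) = -2·t^5 - 3·t^4 - t^3 - t^2 - 4·t - 3. Substituting t = 2: x(2) = -135.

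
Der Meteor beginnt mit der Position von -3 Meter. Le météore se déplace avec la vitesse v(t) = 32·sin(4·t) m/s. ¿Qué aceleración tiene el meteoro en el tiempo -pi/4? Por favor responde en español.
Para resolver esto, necesitamos tomar 1 derivada de nuestra ecuación de la velocidad v(t) = 32·sin(4·t). Derivando la velocidad, obtenemos la aceleración: a(t) = 128·cos(4·t). Usando a(t) = 128·cos(4·t) y sustituyendo t = -pi/4, encontramos a = -128.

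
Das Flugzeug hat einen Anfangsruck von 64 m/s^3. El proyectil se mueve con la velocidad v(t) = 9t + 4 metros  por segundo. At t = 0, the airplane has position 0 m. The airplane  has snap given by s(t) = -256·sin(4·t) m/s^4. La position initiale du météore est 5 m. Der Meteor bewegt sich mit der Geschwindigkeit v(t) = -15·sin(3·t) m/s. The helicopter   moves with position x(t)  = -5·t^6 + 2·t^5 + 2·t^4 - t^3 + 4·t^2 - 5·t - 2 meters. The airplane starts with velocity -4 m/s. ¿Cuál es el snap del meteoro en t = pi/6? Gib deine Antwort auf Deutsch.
Um dies zu lösen, müssen wir 3 Ableitungen unserer Gleichung für die Geschwindigkeit v(t) = -15·sin(3·t) nehmen. Mit d/dt von v(t) finden wir a(t) = -45·cos(3·t). Die Ableitung von der Beschleunigung ergibt den Ruck: j(t) = 135·sin(3·t). Die Ableitung von dem Ruck ergibt den Snap: s(t) = 405·cos(3·t). Wir haben den Snap s(t) = 405·cos(3·t). Durch Einsetzen von t = pi/6: s(pi/6) = 0.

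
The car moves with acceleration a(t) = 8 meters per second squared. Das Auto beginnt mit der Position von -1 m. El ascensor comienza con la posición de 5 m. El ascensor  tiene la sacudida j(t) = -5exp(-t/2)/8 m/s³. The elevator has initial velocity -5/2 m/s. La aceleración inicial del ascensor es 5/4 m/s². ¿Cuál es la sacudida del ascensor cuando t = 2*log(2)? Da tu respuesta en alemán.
Aus der Gleichung für den Ruck j(t) = -5·exp(-t/2)/8, setzen wir t = 2*log(2) ein und erhalten j = -5/16.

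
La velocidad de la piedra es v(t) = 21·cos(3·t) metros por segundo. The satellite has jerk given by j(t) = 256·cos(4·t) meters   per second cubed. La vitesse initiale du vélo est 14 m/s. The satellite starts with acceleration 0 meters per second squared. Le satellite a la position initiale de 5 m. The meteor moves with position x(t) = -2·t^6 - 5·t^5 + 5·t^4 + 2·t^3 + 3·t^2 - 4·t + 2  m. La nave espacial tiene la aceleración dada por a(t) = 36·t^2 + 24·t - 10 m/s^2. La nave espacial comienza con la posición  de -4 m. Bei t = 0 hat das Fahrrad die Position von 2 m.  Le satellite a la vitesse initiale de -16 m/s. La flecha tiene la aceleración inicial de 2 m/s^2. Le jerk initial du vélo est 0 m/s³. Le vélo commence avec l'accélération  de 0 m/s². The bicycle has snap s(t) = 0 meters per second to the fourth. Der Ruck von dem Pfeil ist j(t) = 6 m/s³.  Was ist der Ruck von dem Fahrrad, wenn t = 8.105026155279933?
Ausgehend von dem Snap s(t) = 0, nehmen wir 1 Integral. Die Stammfunktion von dem Snap, mit j(0) = 0, ergibt den Ruck: j(t) = 0. Wir haben den Ruck j(t) = 0. Durch Einsetzen von t = 8.105026155279933: j(8.105026155279933) = 0.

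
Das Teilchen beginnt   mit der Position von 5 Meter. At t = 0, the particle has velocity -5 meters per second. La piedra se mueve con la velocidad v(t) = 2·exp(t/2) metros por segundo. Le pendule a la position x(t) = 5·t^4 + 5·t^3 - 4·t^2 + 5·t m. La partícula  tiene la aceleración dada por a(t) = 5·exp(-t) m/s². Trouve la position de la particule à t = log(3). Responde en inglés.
To find the answer, we compute 2 integrals of a(t) = 5·exp(-t). Integrating acceleration and using the initial condition v(0) = -5, we get v(t) = -5·exp(-t). Integrating velocity and using the initial condition x(0) = 5, we get x(t) = 5·exp(-t). We have position x(t) = 5·exp(-t). Substituting t = log(3): x(log(3)) = 5/3.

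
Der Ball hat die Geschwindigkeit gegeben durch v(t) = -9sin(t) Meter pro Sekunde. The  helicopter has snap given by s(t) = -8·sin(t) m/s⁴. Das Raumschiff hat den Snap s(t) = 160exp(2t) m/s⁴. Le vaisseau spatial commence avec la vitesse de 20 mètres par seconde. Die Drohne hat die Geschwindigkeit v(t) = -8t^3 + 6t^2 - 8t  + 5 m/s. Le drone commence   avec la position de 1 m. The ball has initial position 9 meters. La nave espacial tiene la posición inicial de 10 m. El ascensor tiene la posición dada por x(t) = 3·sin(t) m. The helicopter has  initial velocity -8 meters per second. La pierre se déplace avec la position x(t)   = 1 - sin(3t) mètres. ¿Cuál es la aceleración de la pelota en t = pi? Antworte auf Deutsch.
Um dies zu lösen, müssen wir 1 Ableitung unserer Gleichung für die Geschwindigkeit v(t) = -9·sin(t) nehmen. Durch Ableiten von der Geschwindigkeit erhalten wir die Beschleunigung: a(t) = -9·cos(t). Aus der Gleichung für die Beschleunigung a(t) = -9·cos(t), setzen wir t = pi ein und erhalten a = 9.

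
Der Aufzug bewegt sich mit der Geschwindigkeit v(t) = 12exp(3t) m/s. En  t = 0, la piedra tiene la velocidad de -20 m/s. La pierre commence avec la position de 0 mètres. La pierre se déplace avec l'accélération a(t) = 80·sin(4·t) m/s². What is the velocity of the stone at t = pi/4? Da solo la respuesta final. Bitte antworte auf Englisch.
At t = pi/4, v = 20.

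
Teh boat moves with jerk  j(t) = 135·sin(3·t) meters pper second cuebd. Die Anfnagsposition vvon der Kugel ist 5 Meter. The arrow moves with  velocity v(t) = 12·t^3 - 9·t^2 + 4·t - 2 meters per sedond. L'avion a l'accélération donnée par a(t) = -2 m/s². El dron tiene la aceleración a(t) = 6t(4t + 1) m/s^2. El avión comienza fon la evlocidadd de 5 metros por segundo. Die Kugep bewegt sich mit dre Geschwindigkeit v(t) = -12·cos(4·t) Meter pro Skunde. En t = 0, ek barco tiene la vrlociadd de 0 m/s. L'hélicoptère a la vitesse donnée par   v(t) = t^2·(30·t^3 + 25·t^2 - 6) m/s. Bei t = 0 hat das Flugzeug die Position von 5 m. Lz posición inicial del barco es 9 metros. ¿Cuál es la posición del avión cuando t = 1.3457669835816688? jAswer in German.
Um dies zu lösen, müssen wir 2 Integrale unserer Gleichung für die Beschleunigung a(t) = -2 finden. Die Stammfunktion von der Beschleunigung ist die Geschwindigkeit. Mit v(0) = 5 erhalten wir v(t) = 5 - 2·t. Durch Integration von der Geschwindigkeit und Verwendung der Anfangsbedingung x(0) = 5, erhalten wir x(t) = -t^2 + 5·t + 5. Aus der Gleichung für die Position x(t) = -t^2 + 5·t + 5, setzen wir t = 1.3457669835816688 ein und erhalten x = 9.91774614380984.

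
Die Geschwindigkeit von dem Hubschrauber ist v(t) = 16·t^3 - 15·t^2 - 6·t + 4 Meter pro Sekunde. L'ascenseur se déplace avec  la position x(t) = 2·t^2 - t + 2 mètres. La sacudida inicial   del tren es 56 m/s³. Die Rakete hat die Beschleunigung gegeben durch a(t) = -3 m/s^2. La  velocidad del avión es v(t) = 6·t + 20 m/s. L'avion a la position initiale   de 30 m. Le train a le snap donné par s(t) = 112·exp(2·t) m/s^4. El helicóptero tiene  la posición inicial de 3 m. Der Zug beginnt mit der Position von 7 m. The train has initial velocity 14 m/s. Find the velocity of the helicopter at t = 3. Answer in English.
We have velocity v(t) = 16·t^3 - 15·t^2 - 6·t + 4. Substituting t = 3: v(3) = 283.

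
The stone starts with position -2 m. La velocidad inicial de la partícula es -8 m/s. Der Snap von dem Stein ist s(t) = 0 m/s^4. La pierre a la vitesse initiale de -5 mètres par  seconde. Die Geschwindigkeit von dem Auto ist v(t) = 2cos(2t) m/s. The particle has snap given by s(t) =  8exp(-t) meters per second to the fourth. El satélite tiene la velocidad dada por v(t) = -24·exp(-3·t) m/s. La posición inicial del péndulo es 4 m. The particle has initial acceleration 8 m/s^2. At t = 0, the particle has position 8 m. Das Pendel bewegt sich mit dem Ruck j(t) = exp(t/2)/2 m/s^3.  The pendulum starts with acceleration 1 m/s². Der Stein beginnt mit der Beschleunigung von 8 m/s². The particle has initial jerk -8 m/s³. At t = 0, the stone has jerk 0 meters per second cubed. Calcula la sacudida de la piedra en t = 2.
Partiendo del snap s(t) = 0, tomamos 1 integral. La antiderivada del snap es la sacudida. Usando j(0) = 0, obtenemos j(t) = 0. Usando j(t) = 0 y sustituyendo t = 2, encontramos j = 0.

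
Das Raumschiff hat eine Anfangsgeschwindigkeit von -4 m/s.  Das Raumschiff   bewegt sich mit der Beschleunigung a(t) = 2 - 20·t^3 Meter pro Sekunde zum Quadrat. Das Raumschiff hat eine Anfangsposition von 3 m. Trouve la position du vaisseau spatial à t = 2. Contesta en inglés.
To find the answer, we compute 2 antiderivatives of a(t) = 2 - 20·t^3. Integrating acceleration and using the initial condition v(0) = -4, we get v(t) = -5·t^4 + 2·t - 4. The antiderivative of velocity is position. Using x(0) = 3, we get x(t) = -t^5 + t^2 - 4·t + 3. From the given position equation x(t) = -t^5 + t^2 - 4·t + 3, we substitute t = 2 to get x = -33.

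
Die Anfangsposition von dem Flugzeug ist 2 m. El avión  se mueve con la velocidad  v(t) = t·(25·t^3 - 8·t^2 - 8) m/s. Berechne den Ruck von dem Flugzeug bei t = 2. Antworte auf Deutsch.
Ausgehend von der Geschwindigkeit v(t) = t·(25·t^3 - 8·t^2 - 8), nehmen wir 2 Ableitungen. Die Ableitung von der Geschwindigkeit ergibt die Beschleunigung: a(t) = 25·t^3 - 8·t^2 + t·(75·t^2 - 16·t) - 8. Mit d/dt von a(t) finden wir j(t) = 150·t^2 + t·(150·t - 16) - 32·t. Mit j(t) = 150·t^2 + t·(150·t - 16) - 32·t und Einsetzen von t = 2, finden wir j = 1104.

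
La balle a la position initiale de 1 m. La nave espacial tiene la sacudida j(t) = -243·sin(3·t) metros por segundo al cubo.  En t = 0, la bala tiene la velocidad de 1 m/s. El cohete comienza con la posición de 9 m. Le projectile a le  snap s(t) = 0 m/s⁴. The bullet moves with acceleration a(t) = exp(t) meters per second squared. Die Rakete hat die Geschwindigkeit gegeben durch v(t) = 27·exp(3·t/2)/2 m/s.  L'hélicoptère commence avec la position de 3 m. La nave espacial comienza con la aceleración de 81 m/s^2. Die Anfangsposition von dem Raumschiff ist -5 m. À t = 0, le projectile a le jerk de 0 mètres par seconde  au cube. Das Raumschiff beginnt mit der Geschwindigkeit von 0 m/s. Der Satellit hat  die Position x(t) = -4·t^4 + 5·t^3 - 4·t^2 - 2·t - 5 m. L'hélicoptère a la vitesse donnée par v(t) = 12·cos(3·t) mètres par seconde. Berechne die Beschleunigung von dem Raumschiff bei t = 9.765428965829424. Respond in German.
Wir müssen unsere Gleichung für den Ruck j(t) = -243·sin(3·t) 1-mal integrieren. Das Integral von dem Ruck, mit a(0) = 81, ergibt die Beschleunigung: a(t) = 81·cos(3·t). Aus der Gleichung für die Beschleunigung a(t) = 81·cos(3·t), setzen wir t = 9.765428965829424 ein und erhalten a = -42.2577627165866.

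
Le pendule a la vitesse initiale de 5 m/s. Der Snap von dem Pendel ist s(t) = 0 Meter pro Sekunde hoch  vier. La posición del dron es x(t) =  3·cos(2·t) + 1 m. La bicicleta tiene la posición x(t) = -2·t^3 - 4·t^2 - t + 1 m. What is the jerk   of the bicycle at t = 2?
To solve this, we need to take 3 derivatives of our position equation x(t) = -2·t^3 - 4·t^2 - t + 1. The derivative of position gives velocity: v(t) = -6·t^2 - 8·t - 1. Taking d/dt of v(t), we find a(t) = -12·t - 8. The derivative of acceleration gives jerk: j(t) = -12. We have jerk j(t) = -12. Substituting t = 2: j(2) = -12.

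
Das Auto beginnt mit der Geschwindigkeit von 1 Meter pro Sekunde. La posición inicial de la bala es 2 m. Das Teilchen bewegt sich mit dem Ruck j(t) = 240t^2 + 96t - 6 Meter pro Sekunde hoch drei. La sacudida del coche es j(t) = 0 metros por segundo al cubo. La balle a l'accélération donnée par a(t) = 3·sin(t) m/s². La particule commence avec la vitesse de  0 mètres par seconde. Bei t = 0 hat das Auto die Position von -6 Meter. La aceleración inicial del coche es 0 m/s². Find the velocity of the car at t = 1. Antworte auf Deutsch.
Um dies zu lösen, müssen wir 2 Stammfunktionen unserer Gleichung für den Ruck j(t) = 0 finden. Mit ∫j(t)dt und Anwendung von a(0) = 0, finden wir a(t) = 0. Das Integral von der Beschleunigung, mit v(0) = 1, ergibt die Geschwindigkeit: v(t) = 1. Wir haben die Geschwindigkeit v(t) = 1. Durch Einsetzen von t = 1: v(1) = 1.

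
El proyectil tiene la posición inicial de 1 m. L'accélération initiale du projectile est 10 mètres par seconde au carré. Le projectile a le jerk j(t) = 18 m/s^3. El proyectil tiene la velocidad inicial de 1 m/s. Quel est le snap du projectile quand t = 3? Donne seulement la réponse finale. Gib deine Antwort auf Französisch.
La réponse est 0.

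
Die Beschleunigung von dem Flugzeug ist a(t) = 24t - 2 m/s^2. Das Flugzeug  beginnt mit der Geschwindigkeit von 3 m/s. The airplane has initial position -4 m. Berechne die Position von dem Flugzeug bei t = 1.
Um dies zu lösen, müssen wir 2 Stammfunktionen unserer Gleichung für die Beschleunigung a(t) = 24·t - 2 finden. Mit ∫a(t)dt und Anwendung von v(0) = 3, finden wir v(t) = 12·t^2 - 2·t + 3. Durch Integration von der Geschwindigkeit und Verwendung der Anfangsbedingung x(0) = -4, erhalten wir x(t) = 4·t^3 - t^2 + 3·t - 4. Mit x(t) = 4·t^3 - t^2 + 3·t - 4 und Einsetzen von t = 1, finden wir x = 2.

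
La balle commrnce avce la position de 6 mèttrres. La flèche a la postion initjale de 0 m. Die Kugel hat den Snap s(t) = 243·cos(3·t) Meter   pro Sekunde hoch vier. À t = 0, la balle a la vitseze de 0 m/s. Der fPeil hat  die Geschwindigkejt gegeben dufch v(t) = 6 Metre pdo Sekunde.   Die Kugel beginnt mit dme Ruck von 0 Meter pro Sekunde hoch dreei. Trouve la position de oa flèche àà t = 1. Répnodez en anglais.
To find the answer, we compute 1 antiderivative of v(t) = 6. The antiderivative of velocity, with x(0) = 0, gives position: x(t) = 6·t. From the given position equation x(t) = 6·t, we substitute t = 1 to get x = 6.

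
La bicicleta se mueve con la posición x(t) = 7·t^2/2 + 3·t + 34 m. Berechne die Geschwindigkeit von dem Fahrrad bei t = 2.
Ausgehend von der Position x(t) = 7·t^2/2 + 3·t + 34, nehmen wir 1 Ableitung. Die Ableitung von der Position ergibt die Geschwindigkeit: v(t) = 7·t + 3. Wir haben die Geschwindigkeit v(t) = 7·t + 3. Durch Einsetzen von t = 2: v(2) = 17.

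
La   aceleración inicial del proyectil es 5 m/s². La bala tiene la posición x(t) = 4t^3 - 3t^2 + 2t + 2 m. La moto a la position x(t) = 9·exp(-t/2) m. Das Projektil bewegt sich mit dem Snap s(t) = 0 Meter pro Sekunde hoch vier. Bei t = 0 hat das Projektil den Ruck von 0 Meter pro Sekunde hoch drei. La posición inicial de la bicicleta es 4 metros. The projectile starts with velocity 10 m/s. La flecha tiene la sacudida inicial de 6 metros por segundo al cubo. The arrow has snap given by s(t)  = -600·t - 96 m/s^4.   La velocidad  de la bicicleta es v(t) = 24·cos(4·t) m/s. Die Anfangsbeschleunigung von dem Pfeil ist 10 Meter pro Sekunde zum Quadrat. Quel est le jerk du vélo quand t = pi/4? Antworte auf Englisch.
To solve this, we need to take 2 derivatives of our velocity equation v(t) = 24·cos(4·t). Taking d/dt of v(t), we find a(t) = -96·sin(4·t). Taking d/dt of a(t), we find j(t) = -384·cos(4·t). From the given jerk equation j(t) = -384·cos(4·t), we substitute t = pi/4 to get j = 384.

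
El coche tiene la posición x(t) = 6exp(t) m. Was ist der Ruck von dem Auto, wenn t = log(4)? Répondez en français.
En partant de la position x(t) = 6·exp(t), nous prenons 3 dérivées. En prenant d/dt de x(t), nous trouvons v(t) = 6·exp(t). En dérivant la vitesse, nous obtenons l'accélération: a(t) = 6·exp(t). En prenant d/dt de a(t), nous trouvons j(t) = 6·exp(t). Nous avons le jerk j(t) = 6·exp(t). En substituant t = log(4): j(log(4)) = 24.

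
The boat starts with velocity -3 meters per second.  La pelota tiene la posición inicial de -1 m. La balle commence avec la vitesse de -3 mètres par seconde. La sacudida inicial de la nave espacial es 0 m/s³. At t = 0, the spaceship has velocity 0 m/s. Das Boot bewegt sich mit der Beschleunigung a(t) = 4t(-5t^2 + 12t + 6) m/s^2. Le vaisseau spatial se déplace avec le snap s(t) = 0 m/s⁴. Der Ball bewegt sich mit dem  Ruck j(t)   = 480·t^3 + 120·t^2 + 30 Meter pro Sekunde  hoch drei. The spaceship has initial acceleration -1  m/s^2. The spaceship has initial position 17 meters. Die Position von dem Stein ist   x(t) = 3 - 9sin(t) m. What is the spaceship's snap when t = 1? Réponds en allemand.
Wir haben den Snap s(t) = 0. Durch Einsetzen von t = 1: s(1) = 0.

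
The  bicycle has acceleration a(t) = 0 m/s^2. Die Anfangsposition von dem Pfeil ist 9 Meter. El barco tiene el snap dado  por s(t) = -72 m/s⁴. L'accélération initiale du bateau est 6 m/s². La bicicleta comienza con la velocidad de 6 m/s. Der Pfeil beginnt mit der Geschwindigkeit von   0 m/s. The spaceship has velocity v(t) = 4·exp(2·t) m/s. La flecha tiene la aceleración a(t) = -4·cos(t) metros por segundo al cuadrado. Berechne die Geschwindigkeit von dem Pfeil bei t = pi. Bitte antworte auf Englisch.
We must find the integral of our acceleration equation a(t) = -4·cos(t) 1 time. Integrating acceleration and using the initial condition v(0) = 0, we get v(t) = -4·sin(t). We have velocity v(t) = -4·sin(t). Substituting t = pi: v(pi) = 0.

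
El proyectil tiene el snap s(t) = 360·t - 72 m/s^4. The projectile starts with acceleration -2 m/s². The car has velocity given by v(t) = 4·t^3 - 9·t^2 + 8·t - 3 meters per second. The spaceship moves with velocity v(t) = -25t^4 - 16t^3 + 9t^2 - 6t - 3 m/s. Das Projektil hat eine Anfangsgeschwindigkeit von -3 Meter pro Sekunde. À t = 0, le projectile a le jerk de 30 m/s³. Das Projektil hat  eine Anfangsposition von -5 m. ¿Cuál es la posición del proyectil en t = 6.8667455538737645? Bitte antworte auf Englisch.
We must find the integral of our snap equation s(t) = 360·t - 72 4 times. The integral of snap is jerk. Using j(0) = 30, we get j(t) = 180·t^2 - 72·t + 30. Finding the antiderivative of j(t) and using a(0) = -2: a(t) = 60·t^3 - 36·t^2 + 30·t - 2. Integrating acceleration and using the initial condition v(0) = -3, we get v(t) = 15·t^4 - 12·t^3 + 15·t^2 - 2·t - 3. The antiderivative of velocity is position. Using x(0) = -5, we get x(t) = 3·t^5 - 3·t^4 + 5·t^3 - t^2 - 3·t - 5. We have position x(t) = 3·t^5 - 3·t^4 + 5·t^3 - t^2 - 3·t - 5. Substituting t = 6.8667455538737645: x(6.8667455538737645) = 40677.2826105851.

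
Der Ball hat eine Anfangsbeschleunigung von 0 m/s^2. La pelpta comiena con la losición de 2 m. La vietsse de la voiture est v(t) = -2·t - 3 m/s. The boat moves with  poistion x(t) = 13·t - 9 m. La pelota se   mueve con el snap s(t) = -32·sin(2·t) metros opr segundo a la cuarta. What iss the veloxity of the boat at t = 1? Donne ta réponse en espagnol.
Debemos derivar nuestra ecuación de la posición x(t) = 13·t - 9 1 vez. La derivada de la posición da la velocidad: v(t) = 13. Tenemos la velocidad v(t) = 13. Sustituyendo t = 1: v(1) = 13.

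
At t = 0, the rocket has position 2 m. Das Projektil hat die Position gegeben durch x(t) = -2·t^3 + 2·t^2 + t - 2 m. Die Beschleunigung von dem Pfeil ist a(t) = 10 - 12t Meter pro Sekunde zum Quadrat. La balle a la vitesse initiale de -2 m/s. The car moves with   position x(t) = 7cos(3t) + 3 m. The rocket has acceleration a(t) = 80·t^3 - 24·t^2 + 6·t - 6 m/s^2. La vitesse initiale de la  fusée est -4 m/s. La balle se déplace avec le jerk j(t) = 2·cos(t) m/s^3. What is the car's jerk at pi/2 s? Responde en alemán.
Wir müssen unsere Gleichung für die Position x(t) = 7·cos(3·t) + 3 3-mal ableiten. Mit d/dt von x(t) finden wir v(t) = -21·sin(3·t). Die Ableitung von der Geschwindigkeit ergibt die Beschleunigung: a(t) = -63·cos(3·t). Durch Ableiten von der Beschleunigung erhalten wir den Ruck: j(t) = 189·sin(3·t). Mit j(t) = 189·sin(3·t) und Einsetzen von t = pi/2, finden wir j = -189.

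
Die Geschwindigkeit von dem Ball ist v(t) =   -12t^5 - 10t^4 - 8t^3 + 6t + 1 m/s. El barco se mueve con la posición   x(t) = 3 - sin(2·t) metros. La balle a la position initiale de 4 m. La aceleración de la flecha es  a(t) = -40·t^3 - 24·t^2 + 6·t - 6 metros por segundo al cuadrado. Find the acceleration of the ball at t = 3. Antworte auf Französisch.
En partant de la vitesse v(t) = -12·t^5 - 10·t^4 - 8·t^3 + 6·t + 1, nous prenons 1 dérivée. En prenant d/dt de v(t), nous trouvons a(t) = -60·t^4 - 40·t^3 - 24·t^2 + 6. En utilisant a(t) = -60·t^4 - 40·t^3 - 24·t^2 + 6 et en substituant t = 3, nous trouvons a = -6150.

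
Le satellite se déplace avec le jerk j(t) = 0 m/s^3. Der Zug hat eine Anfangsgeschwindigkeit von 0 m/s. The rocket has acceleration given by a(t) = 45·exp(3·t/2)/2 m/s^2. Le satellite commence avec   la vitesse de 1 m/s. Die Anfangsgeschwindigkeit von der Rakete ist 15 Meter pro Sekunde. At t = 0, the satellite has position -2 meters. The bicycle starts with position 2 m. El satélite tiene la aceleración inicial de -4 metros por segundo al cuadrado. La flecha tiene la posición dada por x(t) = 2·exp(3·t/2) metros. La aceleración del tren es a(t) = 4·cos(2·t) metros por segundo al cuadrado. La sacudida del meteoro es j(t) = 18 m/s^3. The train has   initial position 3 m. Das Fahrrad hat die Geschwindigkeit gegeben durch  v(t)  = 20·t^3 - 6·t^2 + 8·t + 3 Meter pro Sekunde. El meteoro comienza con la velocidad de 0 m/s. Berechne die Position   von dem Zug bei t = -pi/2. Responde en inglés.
To find the answer, we compute 2 integrals of a(t) = 4·cos(2·t). The antiderivative of acceleration is velocity. Using v(0) = 0, we get v(t) = 2·sin(2·t). The antiderivative of velocity, with x(0) = 3, gives position: x(t) = 4 - cos(2·t). We have position x(t) = 4 - cos(2·t). Substituting t = -pi/2: x(-pi/2) = 5.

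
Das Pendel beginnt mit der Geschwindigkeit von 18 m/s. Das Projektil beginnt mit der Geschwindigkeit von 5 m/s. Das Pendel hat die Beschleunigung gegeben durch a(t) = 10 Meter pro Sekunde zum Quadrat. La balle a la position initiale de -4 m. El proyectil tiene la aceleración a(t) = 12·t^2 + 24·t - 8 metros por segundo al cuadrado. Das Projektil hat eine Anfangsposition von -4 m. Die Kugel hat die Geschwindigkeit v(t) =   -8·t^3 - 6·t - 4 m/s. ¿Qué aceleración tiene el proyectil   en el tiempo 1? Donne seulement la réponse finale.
La aceleración en t = 1 es a = 28.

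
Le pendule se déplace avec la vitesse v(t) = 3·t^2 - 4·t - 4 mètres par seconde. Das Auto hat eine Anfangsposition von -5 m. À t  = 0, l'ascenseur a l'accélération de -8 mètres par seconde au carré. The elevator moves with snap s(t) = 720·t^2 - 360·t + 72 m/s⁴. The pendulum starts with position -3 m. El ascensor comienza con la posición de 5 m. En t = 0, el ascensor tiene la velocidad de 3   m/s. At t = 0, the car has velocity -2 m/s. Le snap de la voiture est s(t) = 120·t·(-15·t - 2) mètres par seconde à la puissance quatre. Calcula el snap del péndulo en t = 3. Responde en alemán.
Um dies zu lösen, müssen wir 3 Ableitungen unserer Gleichung für die Geschwindigkeit v(t) = 3·t^2 - 4·t - 4 nehmen. Mit d/dt von v(t) finden wir a(t) = 6·t - 4. Durch Ableiten von der Beschleunigung erhalten wir den Ruck: j(t) = 6. Mit d/dt von j(t) finden wir s(t) = 0. Aus der Gleichung für den Snap s(t) = 0, setzen wir t = 3 ein und erhalten s = 0.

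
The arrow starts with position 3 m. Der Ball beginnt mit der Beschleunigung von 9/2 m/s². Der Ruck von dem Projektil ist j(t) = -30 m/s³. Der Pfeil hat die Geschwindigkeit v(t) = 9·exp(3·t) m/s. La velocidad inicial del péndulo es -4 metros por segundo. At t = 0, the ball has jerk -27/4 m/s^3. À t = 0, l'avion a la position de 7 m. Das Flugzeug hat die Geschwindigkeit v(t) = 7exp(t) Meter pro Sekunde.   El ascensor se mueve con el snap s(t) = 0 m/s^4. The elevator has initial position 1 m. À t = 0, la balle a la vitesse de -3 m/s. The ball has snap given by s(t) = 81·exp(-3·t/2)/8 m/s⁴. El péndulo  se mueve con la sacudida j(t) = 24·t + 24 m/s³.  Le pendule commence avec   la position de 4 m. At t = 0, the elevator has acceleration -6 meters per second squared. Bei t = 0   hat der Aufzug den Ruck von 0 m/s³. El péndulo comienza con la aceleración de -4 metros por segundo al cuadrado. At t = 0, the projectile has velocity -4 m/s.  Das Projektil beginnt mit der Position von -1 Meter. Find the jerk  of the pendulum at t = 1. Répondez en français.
De l'équation du jerk j(t) = 24·t + 24, nous substituons t = 1 pour obtenir j = 48.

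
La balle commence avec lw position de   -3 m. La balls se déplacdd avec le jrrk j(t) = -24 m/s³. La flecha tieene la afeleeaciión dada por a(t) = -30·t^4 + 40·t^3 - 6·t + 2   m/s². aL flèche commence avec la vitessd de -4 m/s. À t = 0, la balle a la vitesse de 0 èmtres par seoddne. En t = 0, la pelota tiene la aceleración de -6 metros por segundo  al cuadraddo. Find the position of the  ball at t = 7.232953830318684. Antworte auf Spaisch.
Necesitamos integrar nuestra ecuación de la sacudida j(t) = -24 3 veces. Integrando la sacudida y usando la condición inicial a(0) = -6, obtenemos a(t) = -24·t - 6. Tomando ∫a(t)dt y aplicando v(0) = 0, encontramos v(t) = 6·t·(-2·t - 1). La antiderivada de la velocidad es la posición. Usando x(0) = -3, obtenemos x(t) = -4·t^3 - 3·t^2 - 3. Tenemos la posición x(t) = -4·t^3 - 3·t^2 - 3. Sustituyendo t = 7.232953830318684: x(7.232953830318684) = -1673.53275175089.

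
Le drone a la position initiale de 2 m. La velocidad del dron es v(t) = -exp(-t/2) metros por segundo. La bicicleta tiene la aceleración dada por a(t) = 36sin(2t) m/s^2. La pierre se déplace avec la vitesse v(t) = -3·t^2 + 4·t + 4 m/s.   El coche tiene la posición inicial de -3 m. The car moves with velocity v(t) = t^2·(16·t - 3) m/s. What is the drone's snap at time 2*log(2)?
Starting from velocity v(t) = -exp(-t/2), we take 3 derivatives. The derivative of velocity gives acceleration: a(t) = exp(-t/2)/2. Differentiating acceleration, we get jerk: j(t) = -exp(-t/2)/4. Differentiating jerk, we get snap: s(t) = exp(-t/2)/8. From the given snap equation s(t) = exp(-t/2)/8, we substitute t = 2*log(2) to get s = 1/16.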